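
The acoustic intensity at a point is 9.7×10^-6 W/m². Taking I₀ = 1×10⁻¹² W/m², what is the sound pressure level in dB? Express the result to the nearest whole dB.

70 dB

I/I₀ = 9.7×10^-6/10⁻¹² = 9.7×10^6, and L = 10·log₁₀(I/I₀).
L = 10·(0.9868 + 6) = 69.87 dB.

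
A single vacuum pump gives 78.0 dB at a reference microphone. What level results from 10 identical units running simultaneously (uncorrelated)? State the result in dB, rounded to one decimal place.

88.0 dB

N identical incoherent sources raise the level by 10·log₁₀ N.
L_total = 78.0 + 10·log₁₀(10) = 78.0 + 10.000 = 88.00 dB.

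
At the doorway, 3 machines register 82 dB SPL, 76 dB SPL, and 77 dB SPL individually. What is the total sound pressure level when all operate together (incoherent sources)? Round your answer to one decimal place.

For uncorrelated sources the intensities add, so convert each level to linear form, sum, and take 10·log₁₀ of the total.
Σ 10^(L/10) = 10^(82/10) + 10^(76/10) + 10^(77/10) = 2.484e+08.
L_total = 10·log₁₀(2.484e+08) = 83.95 dB SPL.

84.0 dB SPL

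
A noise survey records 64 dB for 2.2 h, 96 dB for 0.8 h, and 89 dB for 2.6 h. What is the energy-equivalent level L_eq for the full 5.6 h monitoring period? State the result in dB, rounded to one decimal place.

Weight each interval's intensity by its duration and average over T = 5.6 h:
Σ tᵢ·10^(Lᵢ/10) = 2.2·10^(64/10) + 0.8·10^(96/10) + 2.6·10^(89/10) = 5.256e+09.
L_eq = 10·log₁₀(5.256e+09/5.6) = 89.72 dB.

89.7 dB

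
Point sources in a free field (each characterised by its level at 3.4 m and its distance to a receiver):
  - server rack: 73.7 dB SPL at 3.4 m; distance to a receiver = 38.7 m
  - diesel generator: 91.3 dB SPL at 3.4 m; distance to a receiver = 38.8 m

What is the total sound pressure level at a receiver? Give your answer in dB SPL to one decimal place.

70.2 dB SPL

First find each source's level at the receiver (point-source: −20·log₁₀(r/r_ref)), then combine on an intensity basis.
server rack: 73.7 − 20·log₁₀(38.7/3.4) = 73.7 − 21.12 = 52.58 dB SPL.
diesel generator: 91.3 − 20·log₁₀(38.8/3.4) = 91.3 − 21.15 = 70.15 dB SPL.
Σ 10^(L/10) = 1.054e+07 → L_total = 10·log₁₀(1.054e+07) = 70.23 dB SPL.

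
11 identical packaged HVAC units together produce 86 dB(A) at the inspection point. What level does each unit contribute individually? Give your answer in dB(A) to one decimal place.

75.6 dB(A)

11 equal contributions raise the level by 10·log₁₀ 11 = 10.414 dB, so each unit alone gives 86 − 10.414.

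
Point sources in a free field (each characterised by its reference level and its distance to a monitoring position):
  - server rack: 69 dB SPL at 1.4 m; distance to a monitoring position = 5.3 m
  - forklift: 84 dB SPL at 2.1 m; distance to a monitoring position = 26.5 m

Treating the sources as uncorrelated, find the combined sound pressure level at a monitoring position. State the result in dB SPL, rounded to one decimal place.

Propagate each source to the receiver with L = L_ref − 20·log₁₀(r/r_ref), then add intensities.
server rack: 69 − 20·log₁₀(5.3/1.4) = 69 − 11.56 = 57.44 dB SPL.
forklift: 84 − 20·log₁₀(26.5/2.1) = 84 − 22.02 = 61.98 dB SPL.
Σ 10^(L/10) = 2.132e+06 → L_total = 10·log₁₀(2.132e+06) = 63.29 dB SPL.

63.3 dB SPL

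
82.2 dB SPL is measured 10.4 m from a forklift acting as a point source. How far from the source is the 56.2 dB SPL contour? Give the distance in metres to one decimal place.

207.5 m

For a point source L₁ − L₂ = 20·log₁₀(r₂/r₁), so r₂ = r₁·10^((L₁−L₂)/20).
r₂ = 10.4·10^((82.2−56.2)/20) = 10.4·10^(26.0/20) = 207.51 m.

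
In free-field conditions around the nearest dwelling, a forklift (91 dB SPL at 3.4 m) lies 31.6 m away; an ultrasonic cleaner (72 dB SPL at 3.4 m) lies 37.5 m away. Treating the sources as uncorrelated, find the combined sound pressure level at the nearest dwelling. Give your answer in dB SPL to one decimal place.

Apply inverse-square spreading to bring every level to the receiver, then sum 10^(L/10).
forklift: 91 − 20·log₁₀(31.6/3.4) = 91 − 19.36 = 71.64 dB SPL.
ultrasonic cleaner: 72 − 20·log₁₀(37.5/3.4) = 72 − 20.85 = 51.15 dB SPL.
Σ 10^(L/10) = 1.470e+07 → L_total = 10·log₁₀(1.470e+07) = 71.67 dB SPL.

71.7 dB SPL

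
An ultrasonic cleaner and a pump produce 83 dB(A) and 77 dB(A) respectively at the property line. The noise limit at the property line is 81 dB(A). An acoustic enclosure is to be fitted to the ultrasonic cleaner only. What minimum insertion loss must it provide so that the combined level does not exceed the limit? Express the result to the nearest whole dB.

Everything except the ultrasonic cleaner sums to 10^(77/10) = 5.012e+07 in linear terms, 77.00 dB(A).
To meet 81 dB(A) overall, the treated ultrasonic cleaner may contribute at most 10^(81/10) − 5.012e+07 = 7.577e+07, i.e. 78.80 dB(A).
Required insertion loss = 83 − 78.80 = 4.20 dB.

4 dB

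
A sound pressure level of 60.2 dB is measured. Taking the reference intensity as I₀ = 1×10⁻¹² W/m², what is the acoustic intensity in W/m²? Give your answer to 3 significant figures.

I/I₀ = 10^(60.2/10) = 1.047e+06, so I = 1.047e+06 × 10⁻¹² W/m².

1.05e-06 W/m²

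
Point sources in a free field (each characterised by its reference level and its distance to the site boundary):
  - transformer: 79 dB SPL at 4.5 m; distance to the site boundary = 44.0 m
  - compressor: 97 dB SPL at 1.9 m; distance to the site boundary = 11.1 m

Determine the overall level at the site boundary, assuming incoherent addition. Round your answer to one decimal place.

81.7 dB SPL

Apply inverse-square spreading to bring every level to the receiver, then sum 10^(L/10).
transformer: 79 − 20·log₁₀(44.0/4.5) = 79 − 19.80 = 59.20 dB SPL.
compressor: 97 − 20·log₁₀(11.1/1.9) = 97 − 15.33 = 81.67 dB SPL.
Σ 10^(L/10) = 1.477e+08 → L_total = 10·log₁₀(1.477e+08) = 81.69 dB SPL.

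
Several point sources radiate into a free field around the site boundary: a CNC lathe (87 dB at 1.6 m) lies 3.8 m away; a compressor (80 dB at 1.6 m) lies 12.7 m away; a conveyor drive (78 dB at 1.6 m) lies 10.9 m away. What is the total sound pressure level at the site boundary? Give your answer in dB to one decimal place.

79.6 dB

First find each source's level at the receiver (point-source: −20·log₁₀(r/r_ref)), then combine on an intensity basis.
CNC lathe: 87 − 20·log₁₀(3.8/1.6) = 87 − 7.51 = 79.49 dB.
compressor: 80 − 20·log₁₀(12.7/1.6) = 80 − 17.99 = 62.01 dB.
conveyor drive: 78 − 20·log₁₀(10.9/1.6) = 78 − 16.67 = 61.33 dB.
Σ 10^(L/10) = 9.180e+07 → L_total = 10·log₁₀(9.180e+07) = 79.63 dB.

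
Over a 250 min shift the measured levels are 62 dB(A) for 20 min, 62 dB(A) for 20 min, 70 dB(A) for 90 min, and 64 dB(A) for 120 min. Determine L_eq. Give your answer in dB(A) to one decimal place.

67.0 dB(A)

The energy average is taken in the linear domain: L_eq = 10·log₁₀[(Σ tᵢ·10^(Lᵢ/10))/T], T = 250 min.
Σ tᵢ·10^(Lᵢ/10) = 20·10^(62/10) + 20·10^(62/10) + 90·10^(70/10) + 120·10^(64/10) = 1.265e+09.
L_eq = 10·log₁₀(1.265e+09/250) = 67.04 dB(A).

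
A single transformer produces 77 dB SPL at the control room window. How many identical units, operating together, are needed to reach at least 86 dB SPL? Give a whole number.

8

Need L₁ + 10·log₁₀ N ≥ 86, i.e. log₁₀ N ≥ 0.90.
N ≥ 10^(9.0/10) = 7.943, so N = 8.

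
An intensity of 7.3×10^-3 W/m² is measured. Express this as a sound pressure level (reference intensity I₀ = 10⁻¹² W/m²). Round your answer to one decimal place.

Dividing by I₀ shifts the exponent by 12: I/I₀ = 7.3×10^9.
L = 10·(0.8633 + 9) = 98.63 dB.

98.6 dB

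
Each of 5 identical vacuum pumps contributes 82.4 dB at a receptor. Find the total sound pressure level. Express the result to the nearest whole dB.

L_total = L₁ + 10·log₁₀ N for N identical incoherent sources.
L_total = 82.4 + 10·log₁₀(5) = 82.4 + 6.990 = 89.39 dB.

89 dB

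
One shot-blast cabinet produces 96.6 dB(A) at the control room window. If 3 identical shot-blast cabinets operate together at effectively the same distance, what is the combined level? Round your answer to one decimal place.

101.4 dB(A)

N identical incoherent sources raise the level by 10·log₁₀ N.
L_total = 96.6 + 10·log₁₀(3) = 96.6 + 4.771 = 101.37 dB(A).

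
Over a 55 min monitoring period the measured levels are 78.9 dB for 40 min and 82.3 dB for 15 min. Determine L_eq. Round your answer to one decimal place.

80.1 dB

Weight each interval's intensity by its duration and average over T = 55 min:
Σ tᵢ·10^(Lᵢ/10) = 40·10^(78.9/10) + 15·10^(82.3/10) = 5.652e+09.
L_eq = 10·log₁₀(5.652e+09/55) = 80.12 dB.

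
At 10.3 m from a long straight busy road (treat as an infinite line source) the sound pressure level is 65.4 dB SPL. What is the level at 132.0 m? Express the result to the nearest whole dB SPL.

For a line source, L₂ = L₁ − 10·log₁₀(r₂/r₁).
L₂ = 65.4 − 10·log₁₀(132.0/10.3) = 65.4 − 11.077 = 54.32 dB SPL.

54 dB SPL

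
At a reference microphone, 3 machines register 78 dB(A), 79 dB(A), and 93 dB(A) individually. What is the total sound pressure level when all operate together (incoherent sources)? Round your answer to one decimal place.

93.3 dB(A)

For uncorrelated sources the intensities add, so convert each level to linear form, sum, and take 10·log₁₀ of the total.
Σ 10^(L/10) = 10^(78/10) + 10^(79/10) + 10^(93/10) = 2.138e+09.
L_total = 10·log₁₀(2.138e+09) = 93.30 dB(A).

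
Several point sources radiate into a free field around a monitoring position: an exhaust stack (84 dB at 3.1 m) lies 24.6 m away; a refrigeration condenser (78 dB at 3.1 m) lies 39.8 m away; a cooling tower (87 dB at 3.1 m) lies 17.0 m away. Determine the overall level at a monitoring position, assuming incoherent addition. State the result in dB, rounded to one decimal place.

73.2 dB

Propagate each source to the receiver with L = L_ref − 20·log₁₀(r/r_ref), then add intensities.
exhaust stack: 84 − 20·log₁₀(24.6/3.1) = 84 − 17.99 = 66.01 dB.
refrigeration condenser: 78 − 20·log₁₀(39.8/3.1) = 78 − 22.17 = 55.83 dB.
cooling tower: 87 − 20·log₁₀(17.0/3.1) = 87 − 14.78 = 72.22 dB.
Σ 10^(L/10) = 2.104e+07 → L_total = 10·log₁₀(2.104e+07) = 73.23 dB.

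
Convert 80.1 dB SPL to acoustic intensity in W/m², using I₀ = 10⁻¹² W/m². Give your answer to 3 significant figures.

I/I₀ = 10^(80.1/10) = 1.023e+08, so I = 1.023e+08 × 10⁻¹² W/m².

0.000102 W/m²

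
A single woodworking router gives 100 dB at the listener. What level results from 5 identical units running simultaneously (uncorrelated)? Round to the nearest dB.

With 5 equal, uncorrelated contributions the intensity is 5× that of one unit, giving a rise of 10·log₁₀ 5.
L_total = 100 + 10·log₁₀(5) = 100 + 6.990 = 106.99 dB.

107 dB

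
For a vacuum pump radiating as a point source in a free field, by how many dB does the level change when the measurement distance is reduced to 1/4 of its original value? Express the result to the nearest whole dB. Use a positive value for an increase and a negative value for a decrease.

A point source loses 6 dB per doubling of distance; generally ΔL = −20·log₁₀(r₂/r₁).
ΔL = −20·log₁₀(0.25) = +12.04 dB.

+12 dB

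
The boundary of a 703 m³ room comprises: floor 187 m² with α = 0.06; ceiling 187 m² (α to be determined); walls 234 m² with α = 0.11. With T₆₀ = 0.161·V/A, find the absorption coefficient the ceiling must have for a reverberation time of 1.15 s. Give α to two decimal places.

A = 0.161·V/T₆₀ = 0.161·703/1.15 = 98.42 m² sabins.
Absorption from the other surfaces = 187·0.06 + 234·0.11 = 36.96 m², so the ceiling must supply 61.46 m² over 187 m².
α = 61.46/187 = 0.329.

0.33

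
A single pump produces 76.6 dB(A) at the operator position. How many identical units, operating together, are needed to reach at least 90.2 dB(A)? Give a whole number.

23

N identical sources give L₁ + 10·log₁₀ N, so require 10·log₁₀ N ≥ 90.2 − 76.6 = 13.6 dB.
N ≥ 10^(13.6/10) = 22.909, so N = 23.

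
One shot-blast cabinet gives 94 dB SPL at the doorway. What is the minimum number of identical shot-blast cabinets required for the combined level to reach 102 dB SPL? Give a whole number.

N identical sources give L₁ + 10·log₁₀ N, so require 10·log₁₀ N ≥ 102 − 94 = 8.0 dB.
N ≥ 10^(8.0/10) = 6.310, so N = 7.

7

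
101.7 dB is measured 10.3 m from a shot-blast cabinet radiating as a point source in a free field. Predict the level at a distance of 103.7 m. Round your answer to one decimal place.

81.6 dB

Point-source attenuation: ΔL = 20·log₁₀(r₂/r₁) = 20·log₁₀(103.7/10.3) = 20.059 dB.
L₂ = 101.7 − 20·log₁₀(103.7/10.3) = 101.7 − 20.059 = 81.64 dB.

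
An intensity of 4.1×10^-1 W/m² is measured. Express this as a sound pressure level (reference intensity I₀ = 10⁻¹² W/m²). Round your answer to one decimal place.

116.1 dB

I/I₀ = 4.1×10^-1/10⁻¹² = 4.1×10^11, and L = 10·log₁₀(I/I₀).
L = 10·(0.6128 + 11) = 116.13 dB.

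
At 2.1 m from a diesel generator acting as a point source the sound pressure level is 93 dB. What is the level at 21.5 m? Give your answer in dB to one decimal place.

For a point source, L₂ = L₁ − 20·log₁₀(r₂/r₁).
L₂ = 93 − 20·log₁₀(21.5/2.1) = 93 − 20.204 = 72.80 dB.

72.8 dB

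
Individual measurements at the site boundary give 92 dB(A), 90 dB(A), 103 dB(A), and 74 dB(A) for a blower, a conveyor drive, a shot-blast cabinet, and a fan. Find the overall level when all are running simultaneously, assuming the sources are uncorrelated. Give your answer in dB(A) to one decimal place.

103.5 dB(A)

For uncorrelated sources the intensities add, so convert each level to linear form, sum, and take 10·log₁₀ of the total.
Σ 10^(L/10) = 10^(92/10) + 10^(90/10) + 10^(103/10) + 10^(74/10) = 2.256e+10.
L_total = 10·log₁₀(2.256e+10) = 103.53 dB(A).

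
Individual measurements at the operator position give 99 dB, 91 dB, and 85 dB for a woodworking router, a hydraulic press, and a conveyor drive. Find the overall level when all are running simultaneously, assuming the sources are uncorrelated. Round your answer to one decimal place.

Incoherent sources combine by intensity addition: L_total = 10·log₁₀(Σ 10^(L_i/10)).
Σ 10^(L/10) = 10^(99/10) + 10^(91/10) + 10^(85/10) = 9.518e+09.
L_total = 10·log₁₀(9.518e+09) = 99.79 dB.

99.8 dB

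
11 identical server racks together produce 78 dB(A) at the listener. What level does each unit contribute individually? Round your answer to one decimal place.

Dividing the total intensity by 11 lowers the level by 10·log₁₀ 11 = 10.414 dB: L₁ = 78 − 10.414.

67.6 dB(A)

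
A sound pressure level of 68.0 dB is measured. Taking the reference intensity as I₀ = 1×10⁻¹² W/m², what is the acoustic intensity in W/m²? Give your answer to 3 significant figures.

I = I₀·10^(L/10) = 10⁻¹² × 10^(68.0/10) = 10^(-5.200).

6.31e-06 W/m²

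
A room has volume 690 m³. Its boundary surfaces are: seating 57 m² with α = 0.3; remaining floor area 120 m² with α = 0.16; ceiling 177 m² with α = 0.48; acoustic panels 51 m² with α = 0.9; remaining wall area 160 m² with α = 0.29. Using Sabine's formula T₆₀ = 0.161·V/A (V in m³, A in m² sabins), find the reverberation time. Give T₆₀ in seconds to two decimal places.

0.52 s

Total absorption A = 57·0.3 + 120·0.16 + 177·0.48 + 51·0.9 + 160·0.29 = 213.56 m² sabins.
T₆₀ = 0.161·V/A = 0.161·690/213.56 = 0.520 s.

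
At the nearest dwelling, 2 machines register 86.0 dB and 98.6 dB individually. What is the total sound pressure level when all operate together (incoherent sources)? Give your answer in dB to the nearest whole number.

Incoherent sources combine by intensity addition: L_total = 10·log₁₀(Σ 10^(L_i/10)).
Σ 10^(L/10) = 10^(86.0/10) + 10^(98.6/10) = 7.642e+09.
L_total = 10·log₁₀(7.642e+09) = 98.83 dB.

99 dB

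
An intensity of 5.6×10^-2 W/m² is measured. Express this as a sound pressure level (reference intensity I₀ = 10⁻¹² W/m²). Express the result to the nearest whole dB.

L = 10·log₁₀(I/I₀) = 10·log₁₀(5.6×10^-2/10⁻¹²) = 10·log₁₀(5.6×10^10).
L = 10·(0.7482 + 10) = 107.48 dB.

107 dB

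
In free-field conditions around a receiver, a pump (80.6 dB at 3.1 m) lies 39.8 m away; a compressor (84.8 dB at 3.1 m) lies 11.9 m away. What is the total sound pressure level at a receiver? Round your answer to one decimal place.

73.3 dB

Propagate each source to the receiver with L = L_ref − 20·log₁₀(r/r_ref), then add intensities.
pump: 80.6 − 20·log₁₀(39.8/3.1) = 80.6 − 22.17 = 58.43 dB.
compressor: 84.8 − 20·log₁₀(11.9/3.1) = 84.8 − 11.68 = 73.12 dB.
Σ 10^(L/10) = 2.119e+07 → L_total = 10·log₁₀(2.119e+07) = 73.26 dB.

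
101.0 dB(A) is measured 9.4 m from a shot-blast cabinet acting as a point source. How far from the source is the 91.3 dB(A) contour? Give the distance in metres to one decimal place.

28.7 m

Point-source spreading drops the level by 20·log₁₀(r₂/r₁); inverting, r₂/r₁ = 10^(ΔL/20).
r₂ = 9.4·10^((101.0−91.3)/20) = 9.4·10^(9.7/20) = 28.72 m.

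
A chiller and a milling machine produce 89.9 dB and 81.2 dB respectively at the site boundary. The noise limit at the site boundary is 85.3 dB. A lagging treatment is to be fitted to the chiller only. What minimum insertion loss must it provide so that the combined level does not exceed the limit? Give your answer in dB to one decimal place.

6.7 dB

Fixed contribution from the other source: Σ 10^(L/10) = 10^(81.2/10) = 1.318e+08 (81.20 dB).
To meet 85.3 dB overall, the treated chiller may contribute at most 10^(85.3/10) − 1.318e+08 = 2.070e+08, i.e. 83.16 dB.
So the chiller must be reduced from 89.9 to 83.16 dB: IL = 6.74 dB.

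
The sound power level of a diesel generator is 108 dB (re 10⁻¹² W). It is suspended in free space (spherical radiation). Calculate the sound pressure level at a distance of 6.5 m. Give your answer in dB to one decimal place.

Free-field spherical radiation: L_p = L_w − 10·log₁₀(4π·r²), r = 6.5 m.
4π·r² = 530.9 m², 10·log₁₀ of that is 27.250 dB.
L_p = 108 − 27.250 = 80.75 dB.

80.7 dB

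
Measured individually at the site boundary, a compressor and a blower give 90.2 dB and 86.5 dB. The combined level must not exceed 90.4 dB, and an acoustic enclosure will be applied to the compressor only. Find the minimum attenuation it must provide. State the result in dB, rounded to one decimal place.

2.1 dB

Everything except the compressor sums to 10^(86.5/10) = 4.467e+08 in linear terms, 86.50 dB.
The limit corresponds to 10^(90.4/10) = 1.096e+09; subtracting the fixed part leaves 6.498e+08 for the compressor, i.e. 88.13 dB.
So the compressor must be reduced from 90.2 to 88.13 dB: IL = 2.07 dB.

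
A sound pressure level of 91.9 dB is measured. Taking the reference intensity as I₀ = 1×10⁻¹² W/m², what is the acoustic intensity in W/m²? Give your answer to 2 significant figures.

I = I₀·10^(L/10) = 10⁻¹² × 10^(91.9/10) = 10^(-2.810).

0.0015 W/m²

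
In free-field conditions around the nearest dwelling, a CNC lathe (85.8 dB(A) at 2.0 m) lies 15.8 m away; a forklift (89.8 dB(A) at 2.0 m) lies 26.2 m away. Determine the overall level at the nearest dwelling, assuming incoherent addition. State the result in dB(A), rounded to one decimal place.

Apply inverse-square spreading to bring every level to the receiver, then sum 10^(L/10).
CNC lathe: 85.8 − 20·log₁₀(15.8/2.0) = 85.8 − 17.95 = 67.85 dB(A).
forklift: 89.8 − 20·log₁₀(26.2/2.0) = 89.8 − 22.35 = 67.45 dB(A).
Σ 10^(L/10) = 1.166e+07 → L_total = 10·log₁₀(1.166e+07) = 70.67 dB(A).

70.7 dB(A)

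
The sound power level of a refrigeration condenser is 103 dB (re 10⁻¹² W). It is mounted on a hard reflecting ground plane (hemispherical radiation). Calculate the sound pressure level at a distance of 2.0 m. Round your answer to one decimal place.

The power spreads over a hemisphere of area 2π·r², so L_p = L_w − 10·log₁₀(2π·r²).
2π·r² = 25.13 m², 10·log₁₀ of that is 14.002 dB.
L_p = 103 − 14.002 = 89.00 dB.

89.0 dB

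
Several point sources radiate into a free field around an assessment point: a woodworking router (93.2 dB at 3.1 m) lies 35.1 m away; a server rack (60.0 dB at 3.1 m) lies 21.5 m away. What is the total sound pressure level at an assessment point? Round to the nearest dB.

Propagate each source to the receiver with L = L_ref − 20·log₁₀(r/r_ref), then add intensities.
woodworking router: 93.2 − 20·log₁₀(35.1/3.1) = 93.2 − 21.08 = 72.12 dB.
server rack: 60.0 − 20·log₁₀(21.5/3.1) = 60.0 − 16.82 = 43.18 dB.
Σ 10^(L/10) = 1.632e+07 → L_total = 10·log₁₀(1.632e+07) = 72.13 dB.

72 dB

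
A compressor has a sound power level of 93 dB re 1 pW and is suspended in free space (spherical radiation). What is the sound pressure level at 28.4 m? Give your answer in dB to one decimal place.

52.9 dB

L_p = L_w − 10·log₁₀(4π·r²) with r = 28.4 m.
4π·r² = 1.014e+04 m², 10·log₁₀ of that is 40.058 dB.
L_p = 93 − 40.058 = 52.94 dB.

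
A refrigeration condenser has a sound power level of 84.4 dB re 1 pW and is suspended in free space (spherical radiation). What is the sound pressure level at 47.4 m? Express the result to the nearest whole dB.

40 dB

The power spreads over a sphere of area 4π·r², so L_p = L_w − 10·log₁₀(4π·r²).
4π·r² = 2.823e+04 m², 10·log₁₀ of that is 44.508 dB.
L_p = 84.4 − 44.508 = 39.89 dB.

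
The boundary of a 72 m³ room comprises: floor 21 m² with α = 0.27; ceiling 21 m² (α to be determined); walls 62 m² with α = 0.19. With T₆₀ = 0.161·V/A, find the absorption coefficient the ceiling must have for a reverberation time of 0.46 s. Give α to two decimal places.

A = 0.161·V/T₆₀ = 0.161·72/0.46 = 25.20 m² sabins.
Absorption from the other surfaces = 21·0.27 + 62·0.19 = 17.45 m², so the ceiling must supply 7.75 m² over 21 m².
α = 7.75/21 = 0.369.

0.37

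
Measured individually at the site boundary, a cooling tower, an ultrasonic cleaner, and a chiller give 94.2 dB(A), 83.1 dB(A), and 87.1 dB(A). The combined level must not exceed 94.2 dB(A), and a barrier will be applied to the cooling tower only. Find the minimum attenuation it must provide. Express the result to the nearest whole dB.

1 dB

Everything except the cooling tower sums to 10^(83.1/10) + 10^(87.1/10) = 7.170e+08 in linear terms, 88.56 dB(A).
The limit corresponds to 10^(94.2/10) = 2.630e+09; subtracting the fixed part leaves 1.913e+09 for the cooling tower, i.e. 92.82 dB(A).
Required insertion loss = 94.2 − 92.82 = 1.38 dB.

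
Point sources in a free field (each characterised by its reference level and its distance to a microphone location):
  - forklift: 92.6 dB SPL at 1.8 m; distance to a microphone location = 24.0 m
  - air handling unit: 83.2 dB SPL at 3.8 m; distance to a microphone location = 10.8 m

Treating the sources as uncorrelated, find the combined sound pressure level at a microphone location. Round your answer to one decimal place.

75.6 dB SPL

Propagate each source to the receiver with L = L_ref − 20·log₁₀(r/r_ref), then add intensities.
forklift: 92.6 − 20·log₁₀(24.0/1.8) = 92.6 − 22.50 = 70.10 dB SPL.
air handling unit: 83.2 − 20·log₁₀(10.8/3.8) = 83.2 − 9.07 = 74.13 dB SPL.
Σ 10^(L/10) = 3.610e+07 → L_total = 10·log₁₀(3.610e+07) = 75.58 dB SPL.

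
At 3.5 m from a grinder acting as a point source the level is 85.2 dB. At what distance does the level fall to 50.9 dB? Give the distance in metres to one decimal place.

181.6 m

For a point source L₁ − L₂ = 20·log₁₀(r₂/r₁), so r₂ = r₁·10^((L₁−L₂)/20).
r₂ = 3.5·10^((85.2−50.9)/20) = 3.5·10^(34.3/20) = 181.58 m.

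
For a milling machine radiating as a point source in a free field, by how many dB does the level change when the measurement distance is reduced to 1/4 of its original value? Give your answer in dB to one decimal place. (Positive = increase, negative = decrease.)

With spherical spreading the level changes by −20·log₁₀(r₂/r₁).
ΔL = −20·log₁₀(0.25) = +12.04 dB.

+12.0 dB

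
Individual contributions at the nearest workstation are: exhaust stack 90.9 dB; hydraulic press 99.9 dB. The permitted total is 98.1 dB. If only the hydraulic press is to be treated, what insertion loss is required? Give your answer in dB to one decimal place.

2.7 dB

Everything except the hydraulic press sums to 10^(90.9/10) = 1.230e+09 in linear terms, 90.90 dB.
The limit corresponds to 10^(98.1/10) = 6.457e+09; subtracting the fixed part leaves 5.226e+09 for the hydraulic press, i.e. 97.18 dB.
So the hydraulic press must be reduced from 99.9 to 97.18 dB: IL = 2.72 dB.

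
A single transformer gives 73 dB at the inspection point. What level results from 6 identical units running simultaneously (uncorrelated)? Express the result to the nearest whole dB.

L_total = L₁ + 10·log₁₀ N for N identical incoherent sources.
L_total = 73 + 10·log₁₀(6) = 73 + 7.782 = 80.78 dB.

81 dB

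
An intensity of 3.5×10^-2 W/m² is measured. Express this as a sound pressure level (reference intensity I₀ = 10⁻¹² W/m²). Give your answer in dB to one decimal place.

105.4 dB

L = 10·log₁₀(I/I₀) = 10·log₁₀(3.5×10^-2/10⁻¹²) = 10·log₁₀(3.5×10^10).
L = 10·(0.5441 + 10) = 105.44 dB.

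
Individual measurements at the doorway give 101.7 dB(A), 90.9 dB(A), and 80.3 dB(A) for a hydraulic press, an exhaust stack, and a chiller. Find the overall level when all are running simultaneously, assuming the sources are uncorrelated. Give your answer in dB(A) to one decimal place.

102.1 dB(A)

Incoherent sources combine by intensity addition: L_total = 10·log₁₀(Σ 10^(L_i/10)).
Σ 10^(L/10) = 10^(101.7/10) + 10^(90.9/10) + 10^(80.3/10) = 1.613e+10.
L_total = 10·log₁₀(1.613e+10) = 102.08 dB(A).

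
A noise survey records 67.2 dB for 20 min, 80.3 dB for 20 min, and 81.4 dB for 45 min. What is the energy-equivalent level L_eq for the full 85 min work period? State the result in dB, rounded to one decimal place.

L_eq = 10·log₁₀[(1/T)·Σ tᵢ·10^(Lᵢ/10)] with T = 85 min.
Σ tᵢ·10^(Lᵢ/10) = 20·10^(67.2/10) + 20·10^(80.3/10) + 45·10^(81.4/10) = 8.460e+09.
L_eq = 10·log₁₀(8.460e+09/85) = 79.98 dB.

80.0 dB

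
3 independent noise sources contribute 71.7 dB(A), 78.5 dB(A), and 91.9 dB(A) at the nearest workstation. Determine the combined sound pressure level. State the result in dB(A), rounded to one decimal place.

92.1 dB(A)

Incoherent sources combine by intensity addition: L_total = 10·log₁₀(Σ 10^(L_i/10)).
Σ 10^(L/10) = 10^(71.7/10) + 10^(78.5/10) + 10^(91.9/10) = 1.634e+09.
L_total = 10·log₁₀(1.634e+09) = 92.13 dB(A).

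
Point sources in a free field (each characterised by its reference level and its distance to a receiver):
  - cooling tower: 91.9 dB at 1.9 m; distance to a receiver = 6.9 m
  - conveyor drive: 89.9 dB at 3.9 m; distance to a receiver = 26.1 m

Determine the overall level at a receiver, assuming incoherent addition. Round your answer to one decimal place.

Apply inverse-square spreading to bring every level to the receiver, then sum 10^(L/10).
cooling tower: 91.9 − 20·log₁₀(6.9/1.9) = 91.9 − 11.20 = 80.70 dB.
conveyor drive: 89.9 − 20·log₁₀(26.1/3.9) = 89.9 − 16.51 = 73.39 dB.
Σ 10^(L/10) = 1.393e+08 → L_total = 10·log₁₀(1.393e+08) = 81.44 dB.

81.4 dB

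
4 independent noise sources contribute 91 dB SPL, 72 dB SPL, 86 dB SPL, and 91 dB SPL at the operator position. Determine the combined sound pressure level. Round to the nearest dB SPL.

95 dB SPL

Incoherent sources combine by intensity addition: L_total = 10·log₁₀(Σ 10^(L_i/10)).
Σ 10^(L/10) = 10^(91/10) + 10^(72/10) + 10^(86/10) + 10^(91/10) = 2.932e+09.
L_total = 10·log₁₀(2.932e+09) = 94.67 dB SPL.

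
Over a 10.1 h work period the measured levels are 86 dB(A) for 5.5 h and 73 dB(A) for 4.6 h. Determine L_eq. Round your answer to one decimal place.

83.5 dB(A)

Weight each interval's intensity by its duration and average over T = 10.1 h:
Σ tᵢ·10^(Lᵢ/10) = 5.5·10^(86/10) + 4.6·10^(73/10) = 2.281e+09.
L_eq = 10·log₁₀(2.281e+09/10.1) = 83.54 dB(A).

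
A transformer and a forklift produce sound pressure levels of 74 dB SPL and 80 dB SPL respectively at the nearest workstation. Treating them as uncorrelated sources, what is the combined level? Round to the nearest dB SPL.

81 dB SPL

For uncorrelated sources the intensities add, so convert each level to linear form, sum, and take 10·log₁₀ of the total.
Σ 10^(L/10) = 10^(74/10) + 10^(80/10) = 1.251e+08.
L_total = 10·log₁₀(1.251e+08) = 80.97 dB SPL.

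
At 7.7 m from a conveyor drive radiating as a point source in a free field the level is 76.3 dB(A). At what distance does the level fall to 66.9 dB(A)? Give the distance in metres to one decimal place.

22.7 m

Point-source spreading drops the level by 20·log₁₀(r₂/r₁); inverting, r₂/r₁ = 10^(ΔL/20).
r₂ = 7.7·10^((76.3−66.9)/20) = 7.7·10^(9.4/20) = 22.72 m.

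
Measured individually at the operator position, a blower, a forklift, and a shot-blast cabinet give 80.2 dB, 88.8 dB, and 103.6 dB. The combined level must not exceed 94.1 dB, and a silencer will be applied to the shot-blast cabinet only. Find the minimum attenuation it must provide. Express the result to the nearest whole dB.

11 dB

The untreated sources together contribute 10^(80.2/10) + 10^(88.8/10) = 8.633e+08, i.e. 89.36 dB.
The limit corresponds to 10^(94.1/10) = 2.570e+09; subtracting the fixed part leaves 1.707e+09 for the shot-blast cabinet, i.e. 92.32 dB.
So the shot-blast cabinet must be reduced from 103.6 to 92.32 dB: IL = 11.28 dB.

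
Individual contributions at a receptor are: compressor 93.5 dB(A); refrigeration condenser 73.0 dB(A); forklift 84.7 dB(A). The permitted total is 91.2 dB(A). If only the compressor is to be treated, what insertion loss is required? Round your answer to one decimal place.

The untreated sources together contribute 10^(73.0/10) + 10^(84.7/10) = 3.151e+08, i.e. 84.98 dB(A).
The limit corresponds to 10^(91.2/10) = 1.318e+09; subtracting the fixed part leaves 1.003e+09 for the compressor, i.e. 90.01 dB(A).
Required insertion loss = 93.5 − 90.01 = 3.49 dB.

3.5 dB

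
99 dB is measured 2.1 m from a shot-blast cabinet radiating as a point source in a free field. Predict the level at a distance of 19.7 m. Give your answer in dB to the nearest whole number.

Spherical spreading from a point source gives a 20·log₁₀(r₂/r₁) drop.
L₂ = 99 − 20·log₁₀(19.7/2.1) = 99 − 19.445 = 79.56 dB.

80 dB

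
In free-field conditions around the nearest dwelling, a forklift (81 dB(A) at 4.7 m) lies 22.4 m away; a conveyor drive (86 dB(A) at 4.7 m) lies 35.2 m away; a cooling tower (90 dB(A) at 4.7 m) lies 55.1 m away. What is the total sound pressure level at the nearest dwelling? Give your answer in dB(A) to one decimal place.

73.0 dB(A)

Apply inverse-square spreading to bring every level to the receiver, then sum 10^(L/10).
forklift: 81 − 20·log₁₀(22.4/4.7) = 81 − 13.56 = 67.44 dB(A).
conveyor drive: 86 − 20·log₁₀(35.2/4.7) = 86 − 17.49 = 68.51 dB(A).
cooling tower: 90 − 20·log₁₀(55.1/4.7) = 90 − 21.38 = 68.62 dB(A).
Σ 10^(L/10) = 1.992e+07 → L_total = 10·log₁₀(1.992e+07) = 72.99 dB(A).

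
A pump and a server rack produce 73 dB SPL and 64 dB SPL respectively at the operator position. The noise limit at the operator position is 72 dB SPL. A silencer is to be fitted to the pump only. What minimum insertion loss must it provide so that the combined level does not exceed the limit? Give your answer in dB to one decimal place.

1.7 dB

The untreated sources together contribute 10^(64/10) = 2.512e+06, i.e. 64.00 dB SPL.
The limit corresponds to 10^(72/10) = 1.585e+07; subtracting the fixed part leaves 1.334e+07 for the pump, i.e. 71.25 dB SPL.
Required insertion loss = 73 − 71.25 = 1.75 dB.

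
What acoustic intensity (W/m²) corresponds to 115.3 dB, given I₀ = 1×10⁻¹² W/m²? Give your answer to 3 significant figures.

0.339 W/m²

L = 10·log₁₀(I/I₀) ⇒ I = I₀·10^(L/10) = 10⁻¹² × 10^11.53.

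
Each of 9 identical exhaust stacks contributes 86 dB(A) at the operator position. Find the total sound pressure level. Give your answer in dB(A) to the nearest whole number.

96 dB(A)

N identical incoherent sources raise the level by 10·log₁₀ N.
L_total = 86 + 10·log₁₀(9) = 86 + 9.542 = 95.54 dB(A).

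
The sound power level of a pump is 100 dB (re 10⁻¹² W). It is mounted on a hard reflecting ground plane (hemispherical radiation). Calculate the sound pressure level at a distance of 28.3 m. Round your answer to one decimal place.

63.0 dB

Free-field hemispherical radiation: L_p = L_w − 10·log₁₀(2π·r²), r = 28.3 m.
2π·r² = 5032 m², 10·log₁₀ of that is 37.018 dB.
L_p = 100 − 37.018 = 62.98 dB.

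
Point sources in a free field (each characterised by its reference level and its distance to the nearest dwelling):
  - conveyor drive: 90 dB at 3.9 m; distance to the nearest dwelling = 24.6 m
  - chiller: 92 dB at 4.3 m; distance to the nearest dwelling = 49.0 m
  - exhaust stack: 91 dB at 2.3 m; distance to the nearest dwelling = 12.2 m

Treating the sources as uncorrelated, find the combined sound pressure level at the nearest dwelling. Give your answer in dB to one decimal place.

79.1 dB

Apply inverse-square spreading to bring every level to the receiver, then sum 10^(L/10).
conveyor drive: 90 − 20·log₁₀(24.6/3.9) = 90 − 16.00 = 74.00 dB.
chiller: 92 − 20·log₁₀(49.0/4.3) = 92 − 21.13 = 70.87 dB.
exhaust stack: 91 − 20·log₁₀(12.2/2.3) = 91 − 14.49 = 76.51 dB.
Σ 10^(L/10) = 8.208e+07 → L_total = 10·log₁₀(8.208e+07) = 79.14 dB.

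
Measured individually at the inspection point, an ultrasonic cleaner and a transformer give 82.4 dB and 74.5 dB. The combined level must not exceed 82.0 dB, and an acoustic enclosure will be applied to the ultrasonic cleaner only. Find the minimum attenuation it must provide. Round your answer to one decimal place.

Everything except the ultrasonic cleaner sums to 10^(74.5/10) = 2.818e+07 in linear terms, 74.50 dB.
The limit corresponds to 10^(82.0/10) = 1.585e+08; subtracting the fixed part leaves 1.303e+08 for the ultrasonic cleaner, i.e. 81.15 dB.
So the ultrasonic cleaner must be reduced from 82.4 to 81.15 dB: IL = 1.25 dB.

1.3 dB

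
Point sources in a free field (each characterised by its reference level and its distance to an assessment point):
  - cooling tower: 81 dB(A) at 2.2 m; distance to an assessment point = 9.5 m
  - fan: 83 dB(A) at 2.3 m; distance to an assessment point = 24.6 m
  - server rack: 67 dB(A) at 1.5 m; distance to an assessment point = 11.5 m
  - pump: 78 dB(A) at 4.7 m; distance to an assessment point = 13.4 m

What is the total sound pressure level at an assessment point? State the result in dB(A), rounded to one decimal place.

72.1 dB(A)

Propagate each source to the receiver with L = L_ref − 20·log₁₀(r/r_ref), then add intensities.
cooling tower: 81 − 20·log₁₀(9.5/2.2) = 81 − 12.71 = 68.29 dB(A).
fan: 83 − 20·log₁₀(24.6/2.3) = 83 − 20.58 = 62.42 dB(A).
server rack: 67 − 20·log₁₀(11.5/1.5) = 67 − 17.69 = 49.31 dB(A).
pump: 78 − 20·log₁₀(13.4/4.7) = 78 − 9.10 = 68.90 dB(A).
Σ 10^(L/10) = 1.634e+07 → L_total = 10·log₁₀(1.634e+07) = 72.13 dB(A).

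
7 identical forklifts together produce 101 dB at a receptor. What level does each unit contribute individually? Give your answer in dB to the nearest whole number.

93 dB

Dividing the total intensity by 7 lowers the level by 10·log₁₀ 7 = 8.451 dB: L₁ = 101 − 8.451.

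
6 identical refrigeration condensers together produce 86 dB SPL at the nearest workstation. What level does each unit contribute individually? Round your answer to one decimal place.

For N identical incoherent sources L_total = L₁ + 10·log₁₀ N, so L₁ = 86 − 10·log₁₀(6) = 86 − 7.782.

78.2 dB SPL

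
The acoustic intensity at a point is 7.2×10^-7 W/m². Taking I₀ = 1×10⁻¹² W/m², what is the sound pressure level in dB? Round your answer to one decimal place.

Dividing by I₀ shifts the exponent by 12: I/I₀ = 7.2×10^5.
L = 10·(0.8573 + 5) = 58.57 dB.

58.6 dB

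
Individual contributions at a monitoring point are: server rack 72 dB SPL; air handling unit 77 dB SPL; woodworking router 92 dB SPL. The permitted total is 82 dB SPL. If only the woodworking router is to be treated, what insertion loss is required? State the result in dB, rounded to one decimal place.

Everything except the woodworking router sums to 10^(72/10) + 10^(77/10) = 6.597e+07 in linear terms, 78.19 dB SPL.
The limit corresponds to 10^(82/10) = 1.585e+08; subtracting the fixed part leaves 9.252e+07 for the woodworking router, i.e. 79.66 dB SPL.
So the woodworking router must be reduced from 92 to 79.66 dB SPL: IL = 12.34 dB.

12.3 dB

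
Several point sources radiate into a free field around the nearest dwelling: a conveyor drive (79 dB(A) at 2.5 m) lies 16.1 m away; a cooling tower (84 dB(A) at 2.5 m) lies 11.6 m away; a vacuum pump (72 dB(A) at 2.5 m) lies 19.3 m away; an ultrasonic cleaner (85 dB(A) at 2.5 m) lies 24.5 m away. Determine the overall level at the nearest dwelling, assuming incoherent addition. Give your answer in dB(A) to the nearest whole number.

Propagate each source to the receiver with L = L_ref − 20·log₁₀(r/r_ref), then add intensities.
conveyor drive: 79 − 20·log₁₀(16.1/2.5) = 79 − 16.18 = 62.82 dB(A).
cooling tower: 84 − 20·log₁₀(11.6/2.5) = 84 − 13.33 = 70.67 dB(A).
vacuum pump: 72 − 20·log₁₀(19.3/2.5) = 72 − 17.75 = 54.25 dB(A).
ultrasonic cleaner: 85 − 20·log₁₀(24.5/2.5) = 85 − 19.82 = 65.18 dB(A).
Σ 10^(L/10) = 1.714e+07 → L_total = 10·log₁₀(1.714e+07) = 72.34 dB(A).

72 dB(A)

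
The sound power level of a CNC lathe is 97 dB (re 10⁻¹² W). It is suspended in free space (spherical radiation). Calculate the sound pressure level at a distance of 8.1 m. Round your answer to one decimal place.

L_p = L_w − 10·log₁₀(4π·r²) with r = 8.1 m.
4π·r² = 824.5 m², 10·log₁₀ of that is 29.162 dB.
L_p = 97 − 29.162 = 67.84 dB.

67.8 dB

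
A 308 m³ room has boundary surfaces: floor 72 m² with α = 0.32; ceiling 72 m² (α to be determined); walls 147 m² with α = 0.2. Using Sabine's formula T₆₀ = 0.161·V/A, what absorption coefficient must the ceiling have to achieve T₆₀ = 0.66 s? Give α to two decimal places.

A = 0.161·V/T₆₀ = 0.161·308/0.66 = 75.13 m² sabins.
Absorption from the other surfaces = 72·0.32 + 147·0.2 = 52.44 m², so the ceiling must supply 22.69 m² over 72 m².
α = 22.69/72 = 0.315.

0.32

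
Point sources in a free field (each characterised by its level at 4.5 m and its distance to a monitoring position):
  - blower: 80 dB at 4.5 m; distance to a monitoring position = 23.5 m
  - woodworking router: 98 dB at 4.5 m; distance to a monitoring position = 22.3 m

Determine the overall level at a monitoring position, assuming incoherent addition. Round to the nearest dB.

84 dB

First find each source's level at the receiver (point-source: −20·log₁₀(r/r_ref)), then combine on an intensity basis.
blower: 80 − 20·log₁₀(23.5/4.5) = 80 − 14.36 = 65.64 dB.
woodworking router: 98 − 20·log₁₀(22.3/4.5) = 98 − 13.90 = 84.10 dB.
Σ 10^(L/10) = 2.606e+08 → L_total = 10·log₁₀(2.606e+08) = 84.16 dB.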